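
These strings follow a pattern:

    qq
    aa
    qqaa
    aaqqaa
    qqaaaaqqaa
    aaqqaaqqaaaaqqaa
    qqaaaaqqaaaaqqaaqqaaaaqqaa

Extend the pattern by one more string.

From term 3 onward, concatenate the second-to-last term with the last: qq·aa = qqaa, aa·qqaa = aaqqaa, …
Continuing: aaqqaaqqaaaaqqaa · qqaaaaqqaaaaqqaaqqaaaaqqaa gives term 8.

aaqqaaqqaaaaqqaaqqaaaaqqaaaaqqaaqqaaaaqqaa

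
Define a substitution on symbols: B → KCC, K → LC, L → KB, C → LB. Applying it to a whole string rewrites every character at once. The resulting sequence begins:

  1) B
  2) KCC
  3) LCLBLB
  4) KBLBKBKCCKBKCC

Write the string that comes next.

Applying the rule to each of the 14 symbols of KBLBKBKCCKBKCC gives the pieces LC KCC KB KCC LC KCC LC LB LB LC KCC LC LB LB, which concatenate to the answer.

LCKCCKBKCCLCKCCLCLBLBLCKCCLCLBLB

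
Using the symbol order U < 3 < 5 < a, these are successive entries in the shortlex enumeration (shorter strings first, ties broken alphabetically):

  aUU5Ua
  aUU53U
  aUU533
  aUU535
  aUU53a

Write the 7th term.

aUU553

Continuing the enumeration 2 steps past aUU53a: aUU53a → aUU55U → (answer).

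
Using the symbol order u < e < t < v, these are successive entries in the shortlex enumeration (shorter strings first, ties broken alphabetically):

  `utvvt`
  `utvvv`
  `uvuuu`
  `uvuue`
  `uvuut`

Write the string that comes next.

The successor of uvuut increments the rightmost position that isn't already v and resets every position after it to u.

uvuuv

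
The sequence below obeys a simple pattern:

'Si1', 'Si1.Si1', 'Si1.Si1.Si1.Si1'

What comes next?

Si1.Si1.Si1.Si1.Si1.Si1.Si1.Si1

s(k+1) = s(k)·.·s(k) — each term doubles the last with '.' between the halves.
One more doubling of Si1.Si1.Si1.Si1 gives the answer.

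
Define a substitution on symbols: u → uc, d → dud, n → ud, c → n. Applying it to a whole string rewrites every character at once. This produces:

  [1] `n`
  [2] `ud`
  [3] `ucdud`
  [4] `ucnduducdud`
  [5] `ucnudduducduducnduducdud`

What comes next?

ucnuducdudduducduducnduducduducnudduducduducnduducdud

Replace each of the 24 characters of ucnudduducduducnduducdud in place — uc n ud uc dud dud uc dud uc n dud uc dud uc n ud dud uc dud uc n dud uc dud — and concatenate.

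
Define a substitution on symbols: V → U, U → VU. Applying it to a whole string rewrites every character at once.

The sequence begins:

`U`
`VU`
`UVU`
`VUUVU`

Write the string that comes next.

Rewriting each symbol of VUUVU: V→U, U→VU, U→VU, V→U, U→VU, which concatenates to U VU VU U VU.

UVUVUUVU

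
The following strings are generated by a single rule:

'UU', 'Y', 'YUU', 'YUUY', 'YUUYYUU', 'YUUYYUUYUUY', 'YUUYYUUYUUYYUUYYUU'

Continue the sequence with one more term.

YUUYYUUYUUYYUUYYUUYUUYYUUYUUY

From term 3 onward, concatenate the last term with the second-to-last: Y·UU = YUU, YUU·Y = YUUY, …
Continuing: YUUYYUUYUUYYUUYYUU · YUUYYUUYUUY gives term 8.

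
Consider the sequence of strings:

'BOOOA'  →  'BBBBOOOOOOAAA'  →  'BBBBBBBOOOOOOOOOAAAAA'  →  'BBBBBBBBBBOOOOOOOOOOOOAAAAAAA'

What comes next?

BBBBBBBBBBBBBOOOOOOOOOOOOOOOAAAAAAAAA

Each string has the form B^{3n-2} O^{3n} A^{2n-1} (n = 1, 2, …).
Setting n = 5 gives 13, 15, 9 characters in each block.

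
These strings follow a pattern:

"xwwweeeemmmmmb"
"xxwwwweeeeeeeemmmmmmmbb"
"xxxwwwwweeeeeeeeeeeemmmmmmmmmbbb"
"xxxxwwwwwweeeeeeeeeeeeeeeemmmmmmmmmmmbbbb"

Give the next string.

Each string has the form x^{n} w^{n+2} e^{4n} m^{2n+3} b^{n} (n = 1, 2, …).
At n = 5 the blocks have lengths 5, 7, 20, 13, 5.

xxxxxwwwwwwweeeeeeeeeeeeeeeeeeeemmmmmmmmmmmmmbbbbb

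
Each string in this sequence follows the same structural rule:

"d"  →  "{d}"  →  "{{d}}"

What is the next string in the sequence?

{{{d}}}

s(k+1) = {·s(k)·}, so each term gains { as a prefix and } as a suffix.
So the next term is {·{{d}}·}.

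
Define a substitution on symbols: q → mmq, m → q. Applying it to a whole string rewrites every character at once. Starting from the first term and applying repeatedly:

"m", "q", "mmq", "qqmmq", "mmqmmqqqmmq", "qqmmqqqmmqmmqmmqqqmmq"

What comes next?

Rewriting the 21 symbols of qqmmqqqmmqmmqmmqqqmmq one by one yields mmq mmq q q mmq mmq mmq q q mmq q q mmq q q mmq mmq mmq q q mmq; concatenated:

mmqmmqqqmmqmmqmmqqqmmqqqmmqqqmmqmmqmmqqqmmq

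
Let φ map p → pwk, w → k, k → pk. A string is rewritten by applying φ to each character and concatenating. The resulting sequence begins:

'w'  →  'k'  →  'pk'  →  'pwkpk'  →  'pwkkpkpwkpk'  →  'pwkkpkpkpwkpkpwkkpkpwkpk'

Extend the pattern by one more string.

pwkkpkpkpwkpkpwkpkpwkkpkpwkpkpwkkpkpkpwkpkpwkkpkpwkpk

φ(pwkkpkpkpwkpkpwkkpkpwkpk) expands symbol-by-symbol to pwk k pk pk pwk pk pwk pk pwk k pk pwk pk pwk k pk pk pwk pk pwk k pk pwk pk; joining the 24 pieces gives the next term.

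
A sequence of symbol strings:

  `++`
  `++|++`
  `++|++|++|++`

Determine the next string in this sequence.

s(k+1) = s(k)·|·s(k) — each term doubles the last with '|' between the halves.
Doubling ++|++|++|++ with '|' between the halves:

++|++|++|++|++|++|++|++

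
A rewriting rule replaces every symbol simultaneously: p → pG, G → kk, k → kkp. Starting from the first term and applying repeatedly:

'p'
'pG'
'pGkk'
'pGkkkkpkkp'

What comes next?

pGkkkkpkkpkkpkkppGkkpkkppG

Expanding pGkkkkpkkp: p→pG, G→kk, k→kkp, k→kkp, k→kkp, k→kkp, p→pG, k→kkp, k→kkp, p→pG. Concatenated: pG kk kkp kkp kkp kkp pG kkp kkp pG.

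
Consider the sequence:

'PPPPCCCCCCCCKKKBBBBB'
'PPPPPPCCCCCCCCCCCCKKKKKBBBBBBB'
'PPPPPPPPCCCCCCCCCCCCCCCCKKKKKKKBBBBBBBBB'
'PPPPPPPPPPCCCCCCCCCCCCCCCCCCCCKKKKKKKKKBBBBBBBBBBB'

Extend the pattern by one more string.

PPPPPPPPPPPPCCCCCCCCCCCCCCCCCCCCCCCCKKKKKKKKKKKBBBBBBBBBBBBB

The n-th term is 2n P's then 4n C's then 2n-1 K's then 2n+1 B's, where the shown terms are n = 2, 3, 4, 5.
Setting n = 6 gives 12, 24, 11, 13 characters in each block.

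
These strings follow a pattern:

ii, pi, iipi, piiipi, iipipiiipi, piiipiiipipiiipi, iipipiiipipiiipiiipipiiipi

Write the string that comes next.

Each term (from the third on) is the two preceding terms concatenated in order: term 3 = ii·pi = iipi.
Continuing: piiipiiipipiiipi · iipipiiipipiiipiiipipiiipi gives term 8.

piiipiiipipiiipiiipipiiipipiiipiiipipiiipi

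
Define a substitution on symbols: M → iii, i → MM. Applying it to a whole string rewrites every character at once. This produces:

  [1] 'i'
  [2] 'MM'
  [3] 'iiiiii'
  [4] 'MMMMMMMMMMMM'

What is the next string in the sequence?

Rewriting each symbol of MMMMMMMMMMMM: M→iii, M→iii, M→iii, M→iii, M→iii, M→iii, M→iii, M→iii, M→iii, M→iii, M→iii, M→iii, which concatenates to iii iii iii iii iii iii iii iii iii iii iii iii.

iiiiiiiiiiiiiiiiiiiiiiiiiiiiiiiiiiii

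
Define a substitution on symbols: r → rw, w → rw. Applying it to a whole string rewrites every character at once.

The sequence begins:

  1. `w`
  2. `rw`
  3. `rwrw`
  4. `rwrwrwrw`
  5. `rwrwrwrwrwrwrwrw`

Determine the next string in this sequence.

Rewriting the 16 symbols of rwrwrwrwrwrwrwrw one by one yields rw rw rw rw rw rw rw rw rw rw rw rw rw rw rw rw; concatenated:

rwrwrwrwrwrwrwrwrwrwrwrwrwrwrwrw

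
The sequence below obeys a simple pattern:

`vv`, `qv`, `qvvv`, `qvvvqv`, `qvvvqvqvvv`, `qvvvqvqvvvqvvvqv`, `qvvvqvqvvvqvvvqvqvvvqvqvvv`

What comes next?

qvvvqvqvvvqvvvqvqvvvqvqvvvqvvvqvqvvvqvvvqv

This is a Fibonacci-style word recurrence s(k) = s(k−1)·s(k−2): e.g. qv·vv = qvvv.
Continuing: qvvvqvqvvvqvvvqvqvvvqvqvvv · qvvvqvqvvvqvvvqv gives term 8.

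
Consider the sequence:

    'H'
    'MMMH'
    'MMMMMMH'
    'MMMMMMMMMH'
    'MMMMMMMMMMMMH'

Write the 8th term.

Every step adds MMM at the front: s(k+1) = MMM·s(k).
From MMMMMMMMMMMMH, 3 further steps: MMMMMMMMMMMMH → MMMMMMMMMMMMMMMH → MMMMMMMMMMMMMMMMMMH → (answer).

MMMMMMMMMMMMMMMMMMMMMH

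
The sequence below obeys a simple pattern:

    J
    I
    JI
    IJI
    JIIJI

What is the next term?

IJIJIIJI

From term 3 onward, concatenate the second-to-last term with the last: J·I = JI, I·JI = IJI, …
The next term joins IJI and JIIJI.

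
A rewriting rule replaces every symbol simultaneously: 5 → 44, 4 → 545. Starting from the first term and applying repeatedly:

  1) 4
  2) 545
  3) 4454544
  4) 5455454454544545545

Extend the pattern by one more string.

44545444454544545545445454454554544545444454544

Applying the rule to each of the 19 symbols of 5455454454544545545 gives the pieces 44 545 44 44 545 44 545 545 44 545 44 545 545 44 545 44 44 545 44, which concatenate to the answer.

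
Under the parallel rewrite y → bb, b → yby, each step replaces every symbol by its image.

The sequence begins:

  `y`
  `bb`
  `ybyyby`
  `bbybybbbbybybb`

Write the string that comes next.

ybyybybbybybbybyybyybyybybbybybbybyyby

Applying the rule to each of the 14 symbols of bbybybbbbybybb gives the pieces yby yby bb yby bb yby yby yby yby bb yby bb yby yby, which concatenate to the answer.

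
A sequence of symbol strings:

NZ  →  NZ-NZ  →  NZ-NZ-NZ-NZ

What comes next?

s(k+1) = s(k)·-·s(k) — each term doubles the last with '-' between the halves.
Doubling NZ-NZ-NZ-NZ with '-' between the halves:

NZ-NZ-NZ-NZ-NZ-NZ-NZ-NZ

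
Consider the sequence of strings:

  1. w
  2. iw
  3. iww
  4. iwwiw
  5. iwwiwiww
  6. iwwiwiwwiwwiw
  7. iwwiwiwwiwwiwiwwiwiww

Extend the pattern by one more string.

From term 3 onward, concatenate the last term with the second-to-last: iw·w = iww, iww·iw = iwwiw, …
Continuing: iwwiwiwwiwwiwiwwiwiww · iwwiwiwwiwwiw gives term 8.

iwwiwiwwiwwiwiwwiwiwwiwwiwiwwiwwiw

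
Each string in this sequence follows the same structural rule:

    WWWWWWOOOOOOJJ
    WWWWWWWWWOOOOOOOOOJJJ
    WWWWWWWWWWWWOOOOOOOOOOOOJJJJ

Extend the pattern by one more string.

Reading off run lengths: W runs 6, 9, 12; O runs 6, 9, 12; J runs 2, 3, 4 — each is linear in n, where the shown terms are n = 2, 3, 4.
Setting n = 5 gives 15, 15, 5 characters in each block.

WWWWWWWWWWWWWWWOOOOOOOOOOOOOOOJJJJJ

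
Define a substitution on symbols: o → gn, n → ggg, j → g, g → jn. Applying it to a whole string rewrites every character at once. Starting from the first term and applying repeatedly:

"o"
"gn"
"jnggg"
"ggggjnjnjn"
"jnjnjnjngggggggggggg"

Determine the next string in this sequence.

Applying the rule to each of the 20 symbols of jnjnjnjngggggggggggg gives the pieces g ggg g ggg g ggg g ggg jn jn jn jn jn jn jn jn jn jn jn jn, which concatenate to the answer.

ggggggggggggggggjnjnjnjnjnjnjnjnjnjnjnjn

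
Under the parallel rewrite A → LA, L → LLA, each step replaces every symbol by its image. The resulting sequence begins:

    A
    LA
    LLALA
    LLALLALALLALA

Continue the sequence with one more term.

LLALLALALLALLALALLALALLALLALALLALA

φ(LLALLALALLALA) expands symbol-by-symbol to LLA LLA LA LLA LLA LA LLA LA LLA LLA LA LLA LA; joining the 13 pieces gives the next term.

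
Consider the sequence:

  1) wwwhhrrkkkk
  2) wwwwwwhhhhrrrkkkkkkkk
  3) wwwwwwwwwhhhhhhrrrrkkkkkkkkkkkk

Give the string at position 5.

Each string has the form w^{3n} h^{2n} r^{n+1} k^{4n} (n = 1, 2, …).
Setting n = 5 gives 15, 10, 6, 20 characters in each block.

wwwwwwwwwwwwwwwhhhhhhhhhhrrrrrrkkkkkkkkkkkkkkkkkkkk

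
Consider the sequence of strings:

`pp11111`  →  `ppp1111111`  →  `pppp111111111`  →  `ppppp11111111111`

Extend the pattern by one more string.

Reading off run lengths: p runs 2, 3, 4, 5; 1 runs 5, 7, 9, 11 — each is linear in n, where the shown terms are n = 2, 3, 4, 5.
Setting n = 6 gives 6, 13 characters in each block.

pppppp1111111111111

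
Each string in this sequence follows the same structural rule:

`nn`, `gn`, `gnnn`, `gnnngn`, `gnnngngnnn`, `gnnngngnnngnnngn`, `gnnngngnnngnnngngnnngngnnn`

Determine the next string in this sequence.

gnnngngnnngnnngngnnngngnnngnnngngnnngnnngn

From term 3 onward, concatenate the last term with the second-to-last: gn·nn = gnnn, gnnn·gn = gnnngn, …
Continuing: gnnngngnnngnnngngnnngngnnn · gnnngngnnngnnngn gives term 8.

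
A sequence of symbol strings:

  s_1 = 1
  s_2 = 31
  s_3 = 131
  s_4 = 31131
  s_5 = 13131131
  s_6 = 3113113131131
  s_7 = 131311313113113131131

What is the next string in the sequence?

3113113131131131311313113113131131

This is a Fibonacci-style word recurrence s(k) = s(k−2)·s(k−1): e.g. 1·31 = 131.
Continuing: 3113113131131 · 131311313113113131131 gives term 8.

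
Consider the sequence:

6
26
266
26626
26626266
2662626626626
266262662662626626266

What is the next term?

2662626626626266262662662626626626

This is a Fibonacci-style word recurrence s(k) = s(k−1)·s(k−2): e.g. 26·6 = 266.
The next term joins 266262662662626626266 and 2662626626626.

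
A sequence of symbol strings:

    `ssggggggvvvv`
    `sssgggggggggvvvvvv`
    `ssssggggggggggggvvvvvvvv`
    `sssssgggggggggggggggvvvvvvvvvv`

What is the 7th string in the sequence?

ssssssssggggggggggggggggggggggggvvvvvvvvvvvvvvvv

Term n consists of n+1 s's, followed by 3n+3 g's, followed by 2n+2 v's (n = 1, 2, …).
At n = 7 the blocks have lengths 8, 24, 16.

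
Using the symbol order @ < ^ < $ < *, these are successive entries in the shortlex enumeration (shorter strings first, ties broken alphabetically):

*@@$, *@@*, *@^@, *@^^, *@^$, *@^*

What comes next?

*@$@

The successor of *@^* increments the rightmost position that isn't already * and resets every position after it to @.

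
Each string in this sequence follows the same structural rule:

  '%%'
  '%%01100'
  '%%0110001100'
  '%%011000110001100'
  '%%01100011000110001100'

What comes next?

%%0110001100011000110001100

The strings grow by a fixed suffix 01100 each time.
So the next term is %%01100011000110001100·01100.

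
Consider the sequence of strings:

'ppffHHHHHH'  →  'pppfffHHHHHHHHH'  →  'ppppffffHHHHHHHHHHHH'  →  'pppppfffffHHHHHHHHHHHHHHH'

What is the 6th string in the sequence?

The n-th term is n p's then n f's then 3n H's, where the shown terms are n = 2, 3, 4, 5.
At n = 7 the blocks have lengths 7, 7, 21.

pppppppfffffffHHHHHHHHHHHHHHHHHHHHH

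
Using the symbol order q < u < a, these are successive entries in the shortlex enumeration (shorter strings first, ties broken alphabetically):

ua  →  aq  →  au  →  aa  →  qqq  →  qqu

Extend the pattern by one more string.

qqa

Treat qqu as a base-3 numeral over the given alphabet and add one, carrying through any trailing a's.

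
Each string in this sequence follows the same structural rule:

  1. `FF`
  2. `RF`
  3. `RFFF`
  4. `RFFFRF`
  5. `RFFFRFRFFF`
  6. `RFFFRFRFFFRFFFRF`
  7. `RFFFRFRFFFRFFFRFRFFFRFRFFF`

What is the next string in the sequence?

This is a Fibonacci-style word recurrence s(k) = s(k−1)·s(k−2): e.g. RF·FF = RFFF.
So term 8 is RFFFRFRFFFRFFFRFRFFFRFRFFF·RFFFRFRFFFRFFFRF.

RFFFRFRFFFRFFFRFRFFFRFRFFFRFFFRFRFFFRFFFRF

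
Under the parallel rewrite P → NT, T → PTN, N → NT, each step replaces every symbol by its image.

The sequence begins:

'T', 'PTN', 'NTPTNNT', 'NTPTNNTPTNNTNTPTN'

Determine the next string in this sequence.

φ(NTPTNNTPTNNTNTPTN) expands symbol-by-symbol to NT PTN NT PTN NT NT PTN NT PTN NT NT PTN NT PTN NT PTN NT; joining the 17 pieces gives the next term.

NTPTNNTPTNNTNTPTNNTPTNNTNTPTNNTPTNNTPTNNT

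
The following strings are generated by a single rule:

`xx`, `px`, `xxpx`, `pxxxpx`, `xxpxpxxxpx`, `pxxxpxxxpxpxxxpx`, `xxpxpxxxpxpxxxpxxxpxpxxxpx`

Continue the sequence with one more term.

pxxxpxxxpxpxxxpxxxpxpxxxpxpxxxpxxxpxpxxxpx

From term 3 onward, concatenate the second-to-last term with the last: xx·px = xxpx, px·xxpx = pxxxpx, …
So term 8 is pxxxpxxxpxpxxxpx·xxpxpxxxpxpxxxpxxxpxpxxxpx.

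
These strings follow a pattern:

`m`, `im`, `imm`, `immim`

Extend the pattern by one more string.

immimimm

Each term (from the third on) is the previous term followed by the one before it: term 3 = im·m = imm.
Continuing: immim · imm gives term 5.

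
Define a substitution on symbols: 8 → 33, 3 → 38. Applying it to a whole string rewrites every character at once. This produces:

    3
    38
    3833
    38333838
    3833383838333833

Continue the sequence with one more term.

Applying the rule to each of the 16 symbols of 3833383838333833 gives the pieces 38 33 38 38 38 33 38 33 38 33 38 38 38 33 38 38, which concatenate to the answer.

38333838383338333833383838333838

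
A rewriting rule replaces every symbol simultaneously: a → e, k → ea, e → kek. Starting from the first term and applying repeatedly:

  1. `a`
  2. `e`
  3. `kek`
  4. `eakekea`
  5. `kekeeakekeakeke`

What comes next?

Rewriting the 15 symbols of kekeeakekeakeke one by one yields ea kek ea kek kek e ea kek ea kek e ea kek ea kek; concatenated:

eakekeakekkekeeakekeakekeeakekeakek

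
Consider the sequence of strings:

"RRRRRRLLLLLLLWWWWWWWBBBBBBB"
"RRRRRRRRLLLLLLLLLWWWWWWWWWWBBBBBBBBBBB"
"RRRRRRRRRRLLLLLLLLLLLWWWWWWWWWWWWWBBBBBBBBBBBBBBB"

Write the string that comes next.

Term n consists of 2n+2 R's, followed by 2n+3 L's, followed by 3n+1 W's, followed by 4n-1 B's, where the shown terms are n = 2, 3, 4.
Setting n = 5 gives 12, 13, 16, 19 characters in each block.

RRRRRRRRRRRRLLLLLLLLLLLLLWWWWWWWWWWWWWWWWBBBBBBBBBBBBBBBBBBB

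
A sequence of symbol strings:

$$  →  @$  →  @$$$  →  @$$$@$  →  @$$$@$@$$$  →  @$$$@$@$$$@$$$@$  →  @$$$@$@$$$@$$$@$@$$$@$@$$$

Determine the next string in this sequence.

Each term (from the third on) is the previous term followed by the one before it: term 3 = @$·$$ = @$$$.
Continuing: @$$$@$@$$$@$$$@$@$$$@$@$$$ · @$$$@$@$$$@$$$@$ gives term 8.

@$$$@$@$$$@$$$@$@$$$@$@$$$@$$$@$@$$$@$$$@$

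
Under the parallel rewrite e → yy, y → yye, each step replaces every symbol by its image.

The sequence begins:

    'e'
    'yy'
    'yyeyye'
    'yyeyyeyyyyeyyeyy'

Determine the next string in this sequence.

yyeyyeyyyyeyyeyyyyeyyeyyeyyeyyyyeyyeyyyyeyye

φ(yyeyyeyyyyeyyeyy) expands symbol-by-symbol to yye yye yy yye yye yy yye yye yye yye yy yye yye yy yye yye; joining the 16 pieces gives the next term.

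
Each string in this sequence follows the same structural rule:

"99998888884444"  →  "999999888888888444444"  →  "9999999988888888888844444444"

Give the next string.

Reading off run lengths: 9 runs 4, 6, 8; 8 runs 6, 9, 12; 4 runs 4, 6, 8 — each is linear in n, where the shown terms are n = 2, 3, 4.
Setting n = 5 gives 10, 15, 10 characters in each block.

99999999998888888888888884444444444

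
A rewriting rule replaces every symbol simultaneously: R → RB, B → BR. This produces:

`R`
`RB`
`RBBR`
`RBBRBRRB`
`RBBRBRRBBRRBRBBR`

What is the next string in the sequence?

Rewriting the 16 symbols of RBBRBRRBBRRBRBBR one by one yields RB BR BR RB BR RB RB BR BR RB RB BR RB BR BR RB; concatenated:

RBBRBRRBBRRBRBBRBRRBRBBRRBBRBRRB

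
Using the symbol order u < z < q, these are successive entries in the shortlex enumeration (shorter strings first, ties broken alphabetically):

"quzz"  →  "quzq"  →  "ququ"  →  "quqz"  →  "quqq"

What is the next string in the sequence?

qzuu

The successor of quqq increments the rightmost position that isn't already q and resets every position after it to u.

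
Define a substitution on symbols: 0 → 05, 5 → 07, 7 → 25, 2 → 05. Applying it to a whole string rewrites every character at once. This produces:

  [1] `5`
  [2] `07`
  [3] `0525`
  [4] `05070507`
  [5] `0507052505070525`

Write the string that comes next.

Rewriting the 16 symbols of 0507052505070525 one by one yields 05 07 05 25 05 07 05 07 05 07 05 25 05 07 05 07; concatenated:

05070525050705070507052505070507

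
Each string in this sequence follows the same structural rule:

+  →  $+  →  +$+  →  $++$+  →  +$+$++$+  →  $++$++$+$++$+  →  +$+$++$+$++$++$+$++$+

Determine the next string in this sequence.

$++$++$+$++$++$+$++$+$++$++$+$++$+

This is a Fibonacci-style word recurrence s(k) = s(k−2)·s(k−1): e.g. +·$+ = +$+.
The next term joins $++$++$+$++$+ and +$+$++$+$++$++$+$++$+.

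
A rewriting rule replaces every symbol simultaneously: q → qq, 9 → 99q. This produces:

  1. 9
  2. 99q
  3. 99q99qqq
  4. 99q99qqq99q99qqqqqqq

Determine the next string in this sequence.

99q99qqq99q99qqqqqqq99q99qqq99q99qqqqqqqqqqqqqqq

φ(99q99qqq99q99qqqqqqq) expands symbol-by-symbol to 99q 99q qq 99q 99q qq qq qq 99q 99q qq 99q 99q qq qq qq qq qq qq qq; joining the 20 pieces gives the next term.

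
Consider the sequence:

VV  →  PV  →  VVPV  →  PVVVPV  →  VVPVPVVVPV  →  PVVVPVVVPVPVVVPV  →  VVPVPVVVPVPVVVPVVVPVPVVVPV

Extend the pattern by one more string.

Each term (from the third on) is the two preceding terms concatenated in order: term 3 = VV·PV = VVPV.
The next term joins PVVVPVVVPVPVVVPV and VVPVPVVVPVPVVVPVVVPVPVVVPV.

PVVVPVVVPVPVVVPVVVPVPVVVPVPVVVPVVVPVPVVVPV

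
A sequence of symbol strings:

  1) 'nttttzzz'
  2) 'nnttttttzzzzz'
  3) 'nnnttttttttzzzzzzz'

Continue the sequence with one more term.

The n-th term is n-1 n's then 2n t's then 2n-1 z's, where the shown terms are n = 2, 3, 4.
For the next term, n = 5, so the run lengths are 4, 10, 9.

nnnnttttttttttzzzzzzzzz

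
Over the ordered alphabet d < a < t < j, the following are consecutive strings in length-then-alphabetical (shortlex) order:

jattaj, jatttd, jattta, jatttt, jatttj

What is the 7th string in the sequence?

Continuing the enumeration 2 steps past jatttj: jatttj → jattjd → (answer).

jattja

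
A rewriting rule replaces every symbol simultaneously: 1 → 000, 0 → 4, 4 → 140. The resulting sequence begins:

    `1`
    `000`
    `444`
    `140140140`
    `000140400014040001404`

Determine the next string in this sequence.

Rewriting the 21 symbols of 000140400014040001404 one by one yields 4 4 4 000 140 4 140 4 4 4 000 140 4 140 4 4 4 000 140 4 140; concatenated:

444000140414044400014041404440001404140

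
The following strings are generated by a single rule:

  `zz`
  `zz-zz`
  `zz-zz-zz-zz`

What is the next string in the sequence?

Every step duplicates the string with '-' between the halves.
Doubling zz-zz-zz-zz with '-' between the halves:

zz-zz-zz-zz-zz-zz-zz-zz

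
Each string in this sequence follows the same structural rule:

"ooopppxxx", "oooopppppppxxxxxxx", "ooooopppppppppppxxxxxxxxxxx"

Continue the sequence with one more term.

oooooopppppppppppppppxxxxxxxxxxxxxxx

Term n consists of n+2 o's, followed by 4n-1 p's, followed by 4n-1 x's (n = 1, 2, …).
Setting n = 4 gives 6, 15, 15 characters in each block.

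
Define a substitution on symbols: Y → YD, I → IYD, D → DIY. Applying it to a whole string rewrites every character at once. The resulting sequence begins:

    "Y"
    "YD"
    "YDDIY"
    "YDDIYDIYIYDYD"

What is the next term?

Rewriting the 13 symbols of YDDIYDIYIYDYD one by one yields YD DIY DIY IYD YD DIY IYD YD IYD YD DIY YD DIY; concatenated:

YDDIYDIYIYDYDDIYIYDYDIYDYDDIYYDDIY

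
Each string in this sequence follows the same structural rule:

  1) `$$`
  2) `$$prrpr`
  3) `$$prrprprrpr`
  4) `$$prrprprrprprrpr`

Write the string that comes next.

The strings grow by a fixed suffix prrpr each time.
Applying this once more to $$prrprprrprprrpr:

$$prrprprrprprrprprrpr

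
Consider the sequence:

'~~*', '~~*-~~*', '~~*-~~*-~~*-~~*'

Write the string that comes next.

Every step duplicates the string with '-' between the halves.
One more doubling of ~~*-~~*-~~*-~~* gives the answer.

~~*-~~*-~~*-~~*-~~*-~~*-~~*-~~*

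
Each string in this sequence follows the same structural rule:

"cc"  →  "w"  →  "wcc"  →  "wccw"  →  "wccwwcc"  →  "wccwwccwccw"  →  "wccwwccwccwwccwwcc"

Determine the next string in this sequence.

From term 3 onward, concatenate the last term with the second-to-last: w·cc = wcc, wcc·w = wccw, …
So term 8 is wccwwccwccwwccwwcc·wccwwccwccw.

wccwwccwccwwccwwccwccwwccwccw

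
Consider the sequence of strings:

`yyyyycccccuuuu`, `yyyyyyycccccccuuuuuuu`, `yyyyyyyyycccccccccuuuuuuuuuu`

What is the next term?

yyyyyyyyyyycccccccccccuuuuuuuuuuuuu

The n-th term is 2n+3 y's then 2n+3 c's then 3n+1 u's (n = 1, 2, …).
For the next term, n = 4, so the run lengths are 11, 11, 13.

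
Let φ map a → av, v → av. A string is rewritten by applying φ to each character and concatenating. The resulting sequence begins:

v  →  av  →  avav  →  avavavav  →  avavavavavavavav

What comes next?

avavavavavavavavavavavavavavavav

φ(avavavavavavavav) expands symbol-by-symbol to av av av av av av av av av av av av av av av av; joining the 16 pieces gives the next term.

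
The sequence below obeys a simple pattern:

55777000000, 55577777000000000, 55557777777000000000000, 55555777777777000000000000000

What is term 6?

The n-th term is n 5's then 2n-1 7's then 3n 0's, where the shown terms are n = 2, 3, 4, 5.
For term 6, n = 7, so the run lengths are 7, 13, 21.

55555557777777777777000000000000000000000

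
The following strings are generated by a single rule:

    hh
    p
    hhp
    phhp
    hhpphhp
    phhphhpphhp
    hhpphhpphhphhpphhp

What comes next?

phhphhpphhphhpphhpphhphhpphhp

Each term (from the third on) is the two preceding terms concatenated in order: term 3 = hh·p = hhp.
Continuing: phhphhpphhp · hhpphhpphhphhpphhp gives term 8.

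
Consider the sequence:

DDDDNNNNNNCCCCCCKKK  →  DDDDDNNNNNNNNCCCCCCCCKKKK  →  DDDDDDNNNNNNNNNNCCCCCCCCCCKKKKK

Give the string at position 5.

DDDDDDDDNNNNNNNNNNNNNNCCCCCCCCCCCCCCKKKKKKK

Each string has the form D^{n+1} N^{2n} C^{2n} K^{n}, where the shown terms are n = 3, 4, 5.
At n = 7 the blocks have lengths 8, 14, 14, 7.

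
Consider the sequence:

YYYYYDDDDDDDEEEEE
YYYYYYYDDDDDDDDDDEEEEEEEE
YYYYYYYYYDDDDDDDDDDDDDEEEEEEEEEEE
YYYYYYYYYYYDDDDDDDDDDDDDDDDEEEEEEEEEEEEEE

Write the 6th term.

YYYYYYYYYYYYYYYDDDDDDDDDDDDDDDDDDDDDDEEEEEEEEEEEEEEEEEEEE

Each string has the form Y^{2n+1} D^{3n+1} E^{3n-1}, where the shown terms are n = 2, 3, 4, 5.
For term 6, n = 7, so the run lengths are 15, 22, 20.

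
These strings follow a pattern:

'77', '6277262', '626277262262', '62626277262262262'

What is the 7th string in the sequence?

62626262626277262262262262262262

Every step adds 62 to the front and 262 to the end of the previous string.
From 62626277262262262, 3 further steps: 62626277262262262 → 6262626277262262262262 → 626262626277262262262262262 → (answer).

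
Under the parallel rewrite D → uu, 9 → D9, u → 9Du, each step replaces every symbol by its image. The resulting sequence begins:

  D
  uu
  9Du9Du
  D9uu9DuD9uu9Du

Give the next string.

φ(D9uu9DuD9uu9Du) expands symbol-by-symbol to uu D9 9Du 9Du D9 uu 9Du uu D9 9Du 9Du D9 uu 9Du; joining the 14 pieces gives the next term.

uuD99Du9DuD9uu9DuuuD99Du9DuD9uu9Du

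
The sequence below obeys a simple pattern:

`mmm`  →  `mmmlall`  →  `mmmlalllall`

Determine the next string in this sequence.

mmmlalllalllall

Every step adds lall to the end: s(k+1) = s(k)·lall.
So the next term is mmmlalllall·lall.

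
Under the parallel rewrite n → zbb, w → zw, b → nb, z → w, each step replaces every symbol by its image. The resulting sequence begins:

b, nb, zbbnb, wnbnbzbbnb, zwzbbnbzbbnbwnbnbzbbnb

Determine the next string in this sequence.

Replace each of the 22 characters of zwzbbnbzbbnbwnbnbzbbnb in place — w zw w nb nb zbb nb w nb nb zbb nb zw zbb nb zbb nb w nb nb zbb nb — and concatenate.

wzwwnbnbzbbnbwnbnbzbbnbzwzbbnbzbbnbwnbnbzbbnb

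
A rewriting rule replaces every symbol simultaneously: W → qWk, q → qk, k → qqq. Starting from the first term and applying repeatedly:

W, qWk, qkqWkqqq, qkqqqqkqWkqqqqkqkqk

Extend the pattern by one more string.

Rewriting the 19 symbols of qkqqqqkqWkqqqqkqkqk one by one yields qk qqq qk qk qk qk qqq qk qWk qqq qk qk qk qk qqq qk qqq qk qqq; concatenated:

qkqqqqkqkqkqkqqqqkqWkqqqqkqkqkqkqqqqkqqqqkqqq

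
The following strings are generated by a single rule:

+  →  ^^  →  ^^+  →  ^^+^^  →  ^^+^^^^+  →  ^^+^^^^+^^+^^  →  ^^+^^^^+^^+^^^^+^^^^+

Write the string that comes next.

Each term (from the third on) is the previous term followed by the one before it: term 3 = ^^·+ = ^^+.
The next term joins ^^+^^^^+^^+^^^^+^^^^+ and ^^+^^^^+^^+^^.

^^+^^^^+^^+^^^^+^^^^+^^+^^^^+^^+^^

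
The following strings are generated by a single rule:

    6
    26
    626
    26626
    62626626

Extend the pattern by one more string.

2662662626626

This is a Fibonacci-style word recurrence s(k) = s(k−2)·s(k−1): e.g. 6·26 = 626.
Continuing: 26626 · 62626626 gives term 6.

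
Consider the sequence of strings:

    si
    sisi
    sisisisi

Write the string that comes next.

sisisisisisisisi

s(k+1) = s(k)·s(k) — each term doubles the last.
So the next term is two copies of sisisisi.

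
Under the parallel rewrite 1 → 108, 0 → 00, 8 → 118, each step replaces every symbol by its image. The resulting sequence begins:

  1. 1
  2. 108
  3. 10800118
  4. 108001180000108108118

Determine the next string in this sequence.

Rewriting the 21 symbols of 108001180000108108118 one by one yields 108 00 118 00 00 108 108 118 00 00 00 00 108 00 118 108 00 118 108 108 118; concatenated:

108001180000108108118000000001080011810800118108108118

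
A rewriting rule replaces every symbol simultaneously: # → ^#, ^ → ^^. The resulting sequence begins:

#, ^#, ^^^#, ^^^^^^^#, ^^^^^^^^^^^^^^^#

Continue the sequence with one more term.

^^^^^^^^^^^^^^^^^^^^^^^^^^^^^^^#

Replace each of the 16 characters of ^^^^^^^^^^^^^^^# in place — ^^ ^^ ^^ ^^ ^^ ^^ ^^ ^^ ^^ ^^ ^^ ^^ ^^ ^^ ^^ ^# — and concatenate.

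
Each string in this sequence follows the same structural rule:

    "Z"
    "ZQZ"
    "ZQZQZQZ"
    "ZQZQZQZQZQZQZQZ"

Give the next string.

s(k+1) = s(k)·Q·s(k) — each term doubles the last with 'Q' between the halves.
Doubling ZQZQZQZQZQZQZQZ with 'Q' between the halves:

ZQZQZQZQZQZQZQZQZQZQZQZQZQZQZQZ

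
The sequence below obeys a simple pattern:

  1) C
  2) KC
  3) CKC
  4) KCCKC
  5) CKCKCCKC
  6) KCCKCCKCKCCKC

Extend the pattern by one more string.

CKCKCCKCKCCKCCKCKCCKC

Each term (from the third on) is the two preceding terms concatenated in order: term 3 = C·KC = CKC.
So term 7 is CKCKCCKC·KCCKCCKCKCCKC.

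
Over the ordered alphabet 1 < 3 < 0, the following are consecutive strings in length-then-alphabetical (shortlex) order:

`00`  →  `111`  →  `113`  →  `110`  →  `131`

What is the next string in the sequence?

133

Treat 131 as a base-3 numeral over the given alphabet and add one, carrying through any trailing 0's.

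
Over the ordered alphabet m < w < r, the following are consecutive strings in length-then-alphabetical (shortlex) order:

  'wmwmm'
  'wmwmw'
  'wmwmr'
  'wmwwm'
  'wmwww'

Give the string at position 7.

Advancing 2 positions from wmwww through wmwww → wmwwr reaches term 7.

wmwrm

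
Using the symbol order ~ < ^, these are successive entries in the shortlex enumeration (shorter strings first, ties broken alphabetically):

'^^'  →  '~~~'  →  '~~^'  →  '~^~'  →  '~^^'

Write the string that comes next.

Treat ~^^ as a base-2 numeral over the given alphabet and add one, carrying through any trailing ^'s.

^~~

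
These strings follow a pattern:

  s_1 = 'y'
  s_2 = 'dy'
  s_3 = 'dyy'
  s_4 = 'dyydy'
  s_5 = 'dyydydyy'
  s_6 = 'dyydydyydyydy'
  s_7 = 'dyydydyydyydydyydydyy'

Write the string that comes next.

This is a Fibonacci-style word recurrence s(k) = s(k−1)·s(k−2): e.g. dy·y = dyy.
Continuing: dyydydyydyydydyydydyy · dyydydyydyydy gives term 8.

dyydydyydyydydyydydyydyydydyydyydy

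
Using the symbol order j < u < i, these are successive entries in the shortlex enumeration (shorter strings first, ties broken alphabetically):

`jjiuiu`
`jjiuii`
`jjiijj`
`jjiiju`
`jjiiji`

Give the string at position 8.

Continuing the enumeration 3 steps past jjiiji: jjiiji → jjiiuj → jjiiuu → (answer).

jjiiui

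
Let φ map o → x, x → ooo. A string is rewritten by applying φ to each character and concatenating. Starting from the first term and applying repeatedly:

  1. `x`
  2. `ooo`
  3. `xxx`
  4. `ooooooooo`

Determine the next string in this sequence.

xxxxxxxxx

Apply φ to ooooooooo symbol by symbol: o→x, o→x, o→x, o→x, o→x, o→x, o→x, o→x, o→x; joined: x x x x x x x x x.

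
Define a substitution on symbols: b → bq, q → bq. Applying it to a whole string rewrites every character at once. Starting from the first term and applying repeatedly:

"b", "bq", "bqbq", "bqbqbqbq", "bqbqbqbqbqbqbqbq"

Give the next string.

Rewriting the 16 symbols of bqbqbqbqbqbqbqbq one by one yields bq bq bq bq bq bq bq bq bq bq bq bq bq bq bq bq; concatenated:

bqbqbqbqbqbqbqbqbqbqbqbqbqbqbqbq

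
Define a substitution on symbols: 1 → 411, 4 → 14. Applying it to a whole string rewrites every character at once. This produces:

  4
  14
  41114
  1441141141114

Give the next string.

Rewriting the 13 symbols of 1441141141114 one by one yields 411 14 14 411 411 14 411 411 14 411 411 411 14; concatenated:

4111414411411144114111441141141114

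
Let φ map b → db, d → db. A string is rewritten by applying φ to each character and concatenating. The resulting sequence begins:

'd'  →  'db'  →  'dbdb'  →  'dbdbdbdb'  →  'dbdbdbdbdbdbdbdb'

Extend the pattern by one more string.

Rewriting the 16 symbols of dbdbdbdbdbdbdbdb one by one yields db db db db db db db db db db db db db db db db; concatenated:

dbdbdbdbdbdbdbdbdbdbdbdbdbdbdbdb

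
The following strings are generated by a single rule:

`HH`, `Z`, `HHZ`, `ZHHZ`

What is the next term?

HHZZHHZ

This is a Fibonacci-style word recurrence s(k) = s(k−2)·s(k−1): e.g. HH·Z = HHZ.
So term 5 is HHZ·ZHHZ.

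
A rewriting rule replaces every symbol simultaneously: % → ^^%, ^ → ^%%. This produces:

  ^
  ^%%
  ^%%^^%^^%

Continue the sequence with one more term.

Apply φ to ^%%^^%^^% symbol by symbol: ^→^%%, %→^^%, %→^^%, ^→^%%, ^→^%%, %→^^%, ^→^%%, ^→^%%, %→^^%; joined: ^%% ^^% ^^% ^%% ^%% ^^% ^%% ^%% ^^%.

^%%^^%^^%^%%^%%^^%^%%^%%^^%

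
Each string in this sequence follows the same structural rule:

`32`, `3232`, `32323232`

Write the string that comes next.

s(k+1) = s(k)·s(k) — each term doubles the last.
One more doubling of 32323232 gives the answer.

3232323232323232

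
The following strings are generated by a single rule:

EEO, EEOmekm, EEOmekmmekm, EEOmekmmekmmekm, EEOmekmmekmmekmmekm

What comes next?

Each term is the previous one with mekm appended.
Applying this once more to EEOmekmmekmmekmmekm:

EEOmekmmekmmekmmekmmekm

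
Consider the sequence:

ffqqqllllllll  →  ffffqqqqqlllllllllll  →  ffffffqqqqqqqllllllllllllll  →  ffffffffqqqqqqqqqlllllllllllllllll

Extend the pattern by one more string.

Term n consists of 2n-2 f's, followed by 2n-1 q's, followed by 3n+2 l's, where the shown terms are n = 2, 3, 4, 5.
Setting n = 6 gives 10, 11, 20 characters in each block.

ffffffffffqqqqqqqqqqqllllllllllllllllllll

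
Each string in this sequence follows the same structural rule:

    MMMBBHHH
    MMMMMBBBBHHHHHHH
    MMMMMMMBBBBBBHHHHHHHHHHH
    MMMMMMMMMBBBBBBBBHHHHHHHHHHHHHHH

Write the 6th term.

MMMMMMMMMMMMMBBBBBBBBBBBBHHHHHHHHHHHHHHHHHHHHHHH

Term n consists of 2n+1 M's, followed by 2n B's, followed by 4n-1 H's (n = 1, 2, …).
For term 6, n = 6, so the run lengths are 13, 12, 23.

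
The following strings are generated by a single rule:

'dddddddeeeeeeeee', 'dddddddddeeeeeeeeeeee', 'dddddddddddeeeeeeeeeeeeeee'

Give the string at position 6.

dddddddddddddddddeeeeeeeeeeeeeeeeeeeeeeee

The n-th term is 2n+1 d's then 3n e's, where the shown terms are n = 3, 4, 5.
At n = 8 the blocks have lengths 17, 24.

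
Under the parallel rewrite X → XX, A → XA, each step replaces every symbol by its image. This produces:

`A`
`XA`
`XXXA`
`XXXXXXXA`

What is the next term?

Apply φ to XXXXXXXA symbol by symbol: X→XX, X→XX, X→XX, X→XX, X→XX, X→XX, X→XX, A→XA; joined: XX XX XX XX XX XX XX XA.

XXXXXXXXXXXXXXXA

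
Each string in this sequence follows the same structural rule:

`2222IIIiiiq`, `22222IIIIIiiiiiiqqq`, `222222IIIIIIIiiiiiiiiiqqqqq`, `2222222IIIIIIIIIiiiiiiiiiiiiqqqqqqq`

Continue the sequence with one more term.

22222222IIIIIIIIIIIiiiiiiiiiiiiiiiqqqqqqqqq

The n-th term is n+3 2's then 2n+1 I's then 3n i's then 2n-1 q's (n = 1, 2, …).
Setting n = 5 gives 8, 11, 15, 9 characters in each block.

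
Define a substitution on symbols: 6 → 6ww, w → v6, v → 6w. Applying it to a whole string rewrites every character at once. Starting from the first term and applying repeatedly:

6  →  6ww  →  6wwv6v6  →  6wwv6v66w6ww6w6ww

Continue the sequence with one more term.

φ(6wwv6v66w6ww6w6ww) expands symbol-by-symbol to 6ww v6 v6 6w 6ww 6w 6ww 6ww v6 6ww v6 v6 6ww v6 6ww v6 v6; joining the 17 pieces gives the next term.

6wwv6v66w6ww6w6ww6wwv66wwv6v66wwv66wwv6v6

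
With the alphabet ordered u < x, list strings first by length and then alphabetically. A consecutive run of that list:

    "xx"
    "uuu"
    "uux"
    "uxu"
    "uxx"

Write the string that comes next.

xuu

Treat uxx as a base-2 numeral over the given alphabet and add one, carrying through any trailing x's.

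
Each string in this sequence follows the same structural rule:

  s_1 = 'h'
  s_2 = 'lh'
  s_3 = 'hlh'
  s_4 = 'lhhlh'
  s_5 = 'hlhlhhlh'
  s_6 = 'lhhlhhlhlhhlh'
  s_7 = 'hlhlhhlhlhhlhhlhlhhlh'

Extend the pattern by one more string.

Each term (from the third on) is the two preceding terms concatenated in order: term 3 = h·lh = hlh.
The next term joins lhhlhhlhlhhlh and hlhlhhlhlhhlhhlhlhhlh.

lhhlhhlhlhhlhhlhlhhlhlhhlhhlhlhhlh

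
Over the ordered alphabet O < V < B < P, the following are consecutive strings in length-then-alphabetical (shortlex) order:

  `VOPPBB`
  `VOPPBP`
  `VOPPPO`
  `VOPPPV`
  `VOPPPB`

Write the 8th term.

VVOOOV

Continuing the enumeration 3 steps past VOPPPB: VOPPPB → VOPPPP → VVOOOO → (answer).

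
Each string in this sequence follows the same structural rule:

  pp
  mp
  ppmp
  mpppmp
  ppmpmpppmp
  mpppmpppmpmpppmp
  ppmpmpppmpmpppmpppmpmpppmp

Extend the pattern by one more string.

Each term (from the third on) is the two preceding terms concatenated in order: term 3 = pp·mp = ppmp.
The next term joins mpppmpppmpmpppmp and ppmpmpppmpmpppmpppmpmpppmp.

mpppmpppmpmpppmpppmpmpppmpmpppmpppmpmpppmp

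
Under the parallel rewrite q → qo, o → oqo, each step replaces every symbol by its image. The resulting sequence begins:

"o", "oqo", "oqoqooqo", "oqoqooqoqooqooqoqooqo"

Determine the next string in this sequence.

oqoqooqoqooqooqoqooqoqooqooqoqooqooqoqooqoqooqooqoqooqo

Applying the rule to each of the 21 symbols of oqoqooqoqooqooqoqooqo gives the pieces oqo qo oqo qo oqo oqo qo oqo qo oqo oqo qo oqo oqo qo oqo qo oqo oqo qo oqo, which concatenate to the answer.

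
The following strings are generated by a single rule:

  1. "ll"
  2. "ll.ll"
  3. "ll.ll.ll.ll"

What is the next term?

s(k+1) = s(k)·.·s(k) — each term doubles the last with '.' between the halves.
One more doubling of ll.ll.ll.ll gives the answer.

ll.ll.ll.ll.ll.ll.ll.ll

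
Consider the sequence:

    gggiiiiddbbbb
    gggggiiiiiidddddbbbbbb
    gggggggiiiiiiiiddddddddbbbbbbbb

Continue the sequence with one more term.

Term n consists of 2n+1 g's, followed by 2n+2 i's, followed by 3n-1 d's, followed by 2n+2 b's (n = 1, 2, …).
At n = 4 the blocks have lengths 9, 10, 11, 10.

gggggggggiiiiiiiiiidddddddddddbbbbbbbbbb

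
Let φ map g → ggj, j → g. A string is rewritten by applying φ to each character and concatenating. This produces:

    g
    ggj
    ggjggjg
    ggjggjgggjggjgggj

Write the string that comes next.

Rewriting the 17 symbols of ggjggjgggjggjgggj one by one yields ggj ggj g ggj ggj g ggj ggj ggj g ggj ggj g ggj ggj ggj g; concatenated:

ggjggjgggjggjgggjggjggjgggjggjgggjggjggjg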